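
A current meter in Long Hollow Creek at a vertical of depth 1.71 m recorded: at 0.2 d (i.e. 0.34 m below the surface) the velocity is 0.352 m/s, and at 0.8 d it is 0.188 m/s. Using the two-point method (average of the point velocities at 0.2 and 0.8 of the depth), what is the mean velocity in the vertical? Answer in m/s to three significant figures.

v̄ = (0.352 + 0.188) / 2 = 0.2700 m/s

0.270 m/s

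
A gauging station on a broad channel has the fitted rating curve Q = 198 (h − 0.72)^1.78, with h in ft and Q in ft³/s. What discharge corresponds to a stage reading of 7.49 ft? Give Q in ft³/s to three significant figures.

Q = 198 × (7.49 − 0.72)^1.78 = 198 × 6.77^1.78 = 5958 ft³/s

5960 ft³/s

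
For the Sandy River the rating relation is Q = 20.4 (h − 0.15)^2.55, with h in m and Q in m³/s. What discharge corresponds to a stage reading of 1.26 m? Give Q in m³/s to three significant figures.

26.6 m³/s

Q = 20.4 × (1.26 − 0.15)^2.55 = 20.4 × 1.11^2.55 = 26.62 m³/s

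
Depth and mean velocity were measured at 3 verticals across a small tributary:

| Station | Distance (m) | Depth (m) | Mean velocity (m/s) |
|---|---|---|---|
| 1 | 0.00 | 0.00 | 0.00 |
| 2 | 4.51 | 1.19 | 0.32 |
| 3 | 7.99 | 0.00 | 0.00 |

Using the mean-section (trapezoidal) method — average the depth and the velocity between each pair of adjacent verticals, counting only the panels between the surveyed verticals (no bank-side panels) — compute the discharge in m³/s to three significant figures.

0.761 m³/s

Panel 1-2: Δb = 4.51 m, d̄ = (0.00+1.19)/2 = 0.595, v̄ = (0.00+0.32)/2 = 0.16 → q = 4.51×0.595×0.16 = 0.4294 m³/s
Panel 2-3: Δb = 3.48 m, d̄ = (1.19+0.00)/2 = 0.595, v̄ = (0.32+0.00)/2 = 0.16 → q = 3.48×0.595×0.16 = 0.3313 m³/s
Q = Σ q = 0.7606 m³/s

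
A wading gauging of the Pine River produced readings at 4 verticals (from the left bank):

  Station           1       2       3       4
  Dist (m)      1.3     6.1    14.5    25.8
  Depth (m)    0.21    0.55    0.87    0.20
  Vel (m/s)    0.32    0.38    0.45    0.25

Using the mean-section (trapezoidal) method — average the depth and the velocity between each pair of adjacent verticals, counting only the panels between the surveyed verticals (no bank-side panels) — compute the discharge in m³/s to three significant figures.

5.23 m³/s

Panel 1-2: Δb = 4.8 m, d̄ = (0.21+0.55)/2 = 0.38, v̄ = (0.32+0.38)/2 = 0.35 → q = 4.8×0.38×0.35 = 0.6384 m³/s
Panel 2-3: Δb = 8.4 m, d̄ = (0.55+0.87)/2 = 0.71, v̄ = (0.38+0.45)/2 = 0.415 → q = 8.4×0.71×0.415 = 2.475 m³/s
Panel 3-4: Δb = 11.3 m, d̄ = (0.87+0.20)/2 = 0.535, v̄ = (0.45+0.25)/2 = 0.35 → q = 11.3×0.535×0.35 = 2.116 m³/s
Q = Σ q = 5.229 m³/s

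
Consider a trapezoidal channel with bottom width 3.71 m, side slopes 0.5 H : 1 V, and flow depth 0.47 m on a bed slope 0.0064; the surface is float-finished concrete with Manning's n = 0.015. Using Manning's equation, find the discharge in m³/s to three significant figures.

A = (b + z·y)·y = (3.71 + 0.5×0.47)×0.47 = 1.854 m²
P = b + 2y√(1+z²) = 3.71 + 2×0.47×√(1+0.5²) = 4.761 m
R = A/P = 1.854/4.761 = 0.3894 m
Q = (1/n)·A·R^(2/3)·S^(1/2) = (1/0.015) × 1.854 × 0.3894^(2/3) × 0.0064^(1/2) = 5.274 m³/s

5.27 m³/s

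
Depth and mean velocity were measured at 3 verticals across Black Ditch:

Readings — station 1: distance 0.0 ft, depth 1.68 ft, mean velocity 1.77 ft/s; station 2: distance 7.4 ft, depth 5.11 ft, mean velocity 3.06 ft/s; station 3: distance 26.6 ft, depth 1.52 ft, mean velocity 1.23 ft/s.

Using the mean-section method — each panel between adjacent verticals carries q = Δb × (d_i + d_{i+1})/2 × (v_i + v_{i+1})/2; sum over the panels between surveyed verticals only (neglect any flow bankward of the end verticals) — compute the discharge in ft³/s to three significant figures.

197 ft³/s

Panel 1-2: Δb = 7.4 ft, d̄ = (1.68+5.11)/2 = 3.395, v̄ = (1.77+3.06)/2 = 2.415 → q = 7.4×3.395×2.415 = 60.67 ft³/s
Panel 2-3: Δb = 19.2 ft, d̄ = (5.11+1.52)/2 = 3.315, v̄ = (3.06+1.23)/2 = 2.145 → q = 19.2×3.315×2.145 = 136.5 ft³/s
Q = Σ q = 197.2 ft³/s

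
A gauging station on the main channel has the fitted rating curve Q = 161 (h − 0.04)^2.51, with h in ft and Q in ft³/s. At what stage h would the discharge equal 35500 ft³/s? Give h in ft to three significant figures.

h − h₀ = (Q/C)^(1/b) = (35500/161)^(1/2.51) = 8.583 ft
h = 0.04 + 8.583 = 8.623 ft

8.62 ft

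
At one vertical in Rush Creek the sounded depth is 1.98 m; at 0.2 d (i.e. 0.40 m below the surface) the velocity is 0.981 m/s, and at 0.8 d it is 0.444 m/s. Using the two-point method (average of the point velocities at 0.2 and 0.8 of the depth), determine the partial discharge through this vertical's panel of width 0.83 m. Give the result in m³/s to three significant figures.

1.17 m³/s

v̄ = (0.981 + 0.444) / 2 = 0.7125 m/s
q = v̄ × d × w = 0.7125 × 1.98 × 0.83 = 1.171 m³/s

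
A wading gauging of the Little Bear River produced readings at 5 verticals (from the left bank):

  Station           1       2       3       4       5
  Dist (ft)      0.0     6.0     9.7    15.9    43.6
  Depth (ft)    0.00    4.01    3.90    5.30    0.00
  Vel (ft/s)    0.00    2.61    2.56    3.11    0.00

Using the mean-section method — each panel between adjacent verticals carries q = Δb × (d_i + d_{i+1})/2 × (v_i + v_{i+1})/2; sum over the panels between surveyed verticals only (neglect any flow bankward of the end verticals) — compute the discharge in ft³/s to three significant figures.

249 ft³/s

Panel 1-2: Δb = 6 ft, d̄ = (0.00+4.01)/2 = 2.005, v̄ = (0.00+2.61)/2 = 1.305 → q = 6×2.005×1.305 = 15.70 ft³/s
Panel 2-3: Δb = 3.7 ft, d̄ = (4.01+3.90)/2 = 3.955, v̄ = (2.61+2.56)/2 = 2.585 → q = 3.7×3.955×2.585 = 37.83 ft³/s
Panel 3-4: Δb = 6.2 ft, d̄ = (3.90+5.30)/2 = 4.6, v̄ = (2.56+3.11)/2 = 2.835 → q = 6.2×4.6×2.835 = 80.85 ft³/s
Panel 4-5: Δb = 27.7 ft, d̄ = (5.30+0.00)/2 = 2.65, v̄ = (3.11+0.00)/2 = 1.555 → q = 27.7×2.65×1.555 = 114.1 ft³/s
Q = Σ q = 248.5 ft³/s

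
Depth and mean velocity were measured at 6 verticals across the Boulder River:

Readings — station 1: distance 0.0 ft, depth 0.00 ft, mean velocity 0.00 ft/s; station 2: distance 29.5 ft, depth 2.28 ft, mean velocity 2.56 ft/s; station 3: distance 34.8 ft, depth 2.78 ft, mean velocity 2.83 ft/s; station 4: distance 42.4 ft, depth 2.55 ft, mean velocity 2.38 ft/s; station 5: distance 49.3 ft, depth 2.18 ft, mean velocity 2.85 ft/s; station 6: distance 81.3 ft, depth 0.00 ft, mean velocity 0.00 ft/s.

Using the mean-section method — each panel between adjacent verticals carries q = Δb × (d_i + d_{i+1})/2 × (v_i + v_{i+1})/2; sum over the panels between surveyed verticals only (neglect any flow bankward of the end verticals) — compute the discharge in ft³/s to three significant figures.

224 ft³/s

Panel 1-2: Δb = 29.5 ft, d̄ = (0.00+2.28)/2 = 1.14, v̄ = (0.00+2.56)/2 = 1.28 → q = 29.5×1.14×1.28 = 43.05 ft³/s
Panel 2-3: Δb = 5.3 ft, d̄ = (2.28+2.78)/2 = 2.53, v̄ = (2.56+2.83)/2 = 2.695 → q = 5.3×2.53×2.695 = 36.14 ft³/s
Panel 3-4: Δb = 7.6 ft, d̄ = (2.78+2.55)/2 = 2.665, v̄ = (2.83+2.38)/2 = 2.605 → q = 7.6×2.665×2.605 = 52.76 ft³/s
Panel 4-5: Δb = 6.9 ft, d̄ = (2.55+2.18)/2 = 2.365, v̄ = (2.38+2.85)/2 = 2.615 → q = 6.9×2.365×2.615 = 42.67 ft³/s
Panel 5-6: Δb = 32 ft, d̄ = (2.18+0.00)/2 = 1.09, v̄ = (2.85+0.00)/2 = 1.425 → q = 32×1.09×1.425 = 49.70 ft³/s
Q = Σ q = 224.3 ft³/s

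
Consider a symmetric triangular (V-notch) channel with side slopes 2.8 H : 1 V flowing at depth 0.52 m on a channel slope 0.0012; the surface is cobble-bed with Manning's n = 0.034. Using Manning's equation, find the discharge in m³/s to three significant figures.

0.302 m³/s

A = z·y² = 2.8×0.52² = 0.7571 m²
P = 2y√(1+z²) = 2×0.52×√(1+2.8²) = 3.092 m
R = A/P = 0.7571/3.092 = 0.2449 m
Q = (1/n)·A·R^(2/3)·S^(1/2) = (1/0.034) × 0.7571 × 0.2449^(2/3) × 0.0012^(1/2) = 0.3019 m³/s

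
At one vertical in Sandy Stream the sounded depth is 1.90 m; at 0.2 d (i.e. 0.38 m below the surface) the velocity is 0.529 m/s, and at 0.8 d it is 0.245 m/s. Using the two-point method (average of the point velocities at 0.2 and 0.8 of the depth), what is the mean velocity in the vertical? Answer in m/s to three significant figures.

0.387 m/s

v̄ = (0.529 + 0.245) / 2 = 0.3870 m/s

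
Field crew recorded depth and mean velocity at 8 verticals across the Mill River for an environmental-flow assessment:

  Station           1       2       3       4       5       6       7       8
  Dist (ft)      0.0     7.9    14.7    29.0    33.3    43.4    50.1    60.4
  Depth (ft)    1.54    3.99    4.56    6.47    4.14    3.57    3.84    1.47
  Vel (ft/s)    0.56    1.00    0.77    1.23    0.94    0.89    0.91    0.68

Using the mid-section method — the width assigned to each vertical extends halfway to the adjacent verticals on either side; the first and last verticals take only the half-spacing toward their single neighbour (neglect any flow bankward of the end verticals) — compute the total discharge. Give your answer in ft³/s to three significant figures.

233 ft³/s

w_1 = (7.9 − 0.0)/2 = 3.95 ft; q_1 = 0.56 × 1.54 × 3.95 = 3.406 ft³/s
w_2 = (14.7 − 0.0)/2 = 7.35 ft; q_2 = 1.00 × 3.99 × 7.35 = 29.33 ft³/s
w_3 = (29.0 − 7.9)/2 = 10.55 ft; q_3 = 0.77 × 4.56 × 10.55 = 37.04 ft³/s
w_4 = (33.3 − 14.7)/2 = 9.3 ft; q_4 = 1.23 × 6.47 × 9.3 = 74.01 ft³/s
w_5 = (43.4 − 29.0)/2 = 7.2 ft; q_5 = 0.94 × 4.14 × 7.2 = 28.02 ft³/s
w_6 = (50.1 − 33.3)/2 = 8.4 ft; q_6 = 0.89 × 3.57 × 8.4 = 26.69 ft³/s
w_7 = (60.4 − 43.4)/2 = 8.5 ft; q_7 = 0.91 × 3.84 × 8.5 = 29.70 ft³/s
w_8 = (60.4 − 50.1)/2 = 5.15 ft; q_8 = 0.68 × 1.47 × 5.15 = 5.148 ft³/s
Q = Σ qᵢ = 233.3 ft³/s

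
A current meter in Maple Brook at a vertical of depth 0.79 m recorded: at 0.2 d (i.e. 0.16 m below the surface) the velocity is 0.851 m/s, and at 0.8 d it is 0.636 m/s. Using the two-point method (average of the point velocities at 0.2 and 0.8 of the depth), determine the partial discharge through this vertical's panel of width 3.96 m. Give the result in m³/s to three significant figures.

2.33 m³/s

v̄ = (0.851 + 0.636) / 2 = 0.7435 m/s
q = v̄ × d × w = 0.7435 × 0.79 × 3.96 = 2.326 m³/s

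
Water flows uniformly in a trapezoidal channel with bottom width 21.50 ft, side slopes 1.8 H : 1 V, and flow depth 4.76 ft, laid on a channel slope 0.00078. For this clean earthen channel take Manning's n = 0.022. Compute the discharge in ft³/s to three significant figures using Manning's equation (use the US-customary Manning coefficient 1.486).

620 ft³/s

A = (b + z·y)·y = (21.50 + 1.8×4.76)×4.76 = 143.1 ft²
P = b + 2y√(1+z²) = 21.50 + 2×4.76×√(1+1.8²) = 41.10 ft
R = A/P = 143.1/41.10 = 3.482 ft
Q = (1.486/n)·A·R^(2/3)·S^(1/2) = (1.486/0.022) × 143.1 × 3.482^(2/3) × 0.00078^(1/2) = 620.3 ft³/s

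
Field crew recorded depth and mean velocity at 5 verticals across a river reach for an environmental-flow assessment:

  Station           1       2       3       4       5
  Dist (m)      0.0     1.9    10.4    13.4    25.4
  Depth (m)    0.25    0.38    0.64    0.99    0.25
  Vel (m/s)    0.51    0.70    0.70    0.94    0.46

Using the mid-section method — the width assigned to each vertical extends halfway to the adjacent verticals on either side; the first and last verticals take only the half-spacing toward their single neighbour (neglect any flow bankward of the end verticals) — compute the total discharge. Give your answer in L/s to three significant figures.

11700 L/s

w_1 = (1.9 − 0.0)/2 = 0.95 m; q_1 = 0.51 × 0.25 × 0.95 = 0.1211 m³/s
w_2 = (10.4 − 0.0)/2 = 5.2 m; q_2 = 0.70 × 0.38 × 5.2 = 1.383 m³/s
w_3 = (13.4 − 1.9)/2 = 5.75 m; q_3 = 0.70 × 0.64 × 5.75 = 2.576 m³/s
w_4 = (25.4 − 10.4)/2 = 7.5 m; q_4 = 0.94 × 0.99 × 7.5 = 6.980 m³/s
w_5 = (25.4 − 13.4)/2 = 6 m; q_5 = 0.46 × 0.25 × 6 = 0.6900 m³/s
Q = Σ qᵢ = 11.75 m³/s
= 11.75 × 1000 = 11750 L/s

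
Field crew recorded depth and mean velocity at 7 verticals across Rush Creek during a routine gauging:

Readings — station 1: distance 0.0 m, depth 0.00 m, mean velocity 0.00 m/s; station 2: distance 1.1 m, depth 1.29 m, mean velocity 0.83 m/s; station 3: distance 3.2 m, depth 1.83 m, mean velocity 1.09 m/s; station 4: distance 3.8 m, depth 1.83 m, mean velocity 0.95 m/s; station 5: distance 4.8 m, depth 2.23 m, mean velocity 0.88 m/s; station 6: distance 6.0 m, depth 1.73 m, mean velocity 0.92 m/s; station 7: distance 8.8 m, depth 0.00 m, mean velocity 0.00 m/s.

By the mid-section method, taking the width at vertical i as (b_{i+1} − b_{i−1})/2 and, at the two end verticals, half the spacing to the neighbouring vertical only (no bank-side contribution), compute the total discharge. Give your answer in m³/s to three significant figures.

w_2 = (3.2 − 0.0)/2 = 1.6 m; q_2 = 0.83 × 1.29 × 1.6 = 1.713 m³/s
w_3 = (3.8 − 1.1)/2 = 1.35 m; q_3 = 1.09 × 1.83 × 1.35 = 2.693 m³/s
w_4 = (4.8 − 3.2)/2 = 0.8 m; q_4 = 0.95 × 1.83 × 0.8 = 1.391 m³/s
w_5 = (6.0 − 3.8)/2 = 1.1 m; q_5 = 0.88 × 2.23 × 1.1 = 2.159 m³/s
w_6 = (8.8 − 4.8)/2 = 2 m; q_6 = 0.92 × 1.73 × 2 = 3.183 m³/s
Stations 1, 7 contribute zero (depth or velocity is 0).
Q = Σ qᵢ = 11.14 m³/s

11.1 m³/s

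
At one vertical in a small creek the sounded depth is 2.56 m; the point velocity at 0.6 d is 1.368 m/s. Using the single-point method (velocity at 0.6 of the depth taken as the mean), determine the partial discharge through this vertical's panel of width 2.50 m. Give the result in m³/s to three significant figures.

8.76 m³/s

v̄ = v₀.₆ = 1.368 m/s
q = v̄ × d × w = 1.368 × 2.56 × 2.50 = 8.755 m³/s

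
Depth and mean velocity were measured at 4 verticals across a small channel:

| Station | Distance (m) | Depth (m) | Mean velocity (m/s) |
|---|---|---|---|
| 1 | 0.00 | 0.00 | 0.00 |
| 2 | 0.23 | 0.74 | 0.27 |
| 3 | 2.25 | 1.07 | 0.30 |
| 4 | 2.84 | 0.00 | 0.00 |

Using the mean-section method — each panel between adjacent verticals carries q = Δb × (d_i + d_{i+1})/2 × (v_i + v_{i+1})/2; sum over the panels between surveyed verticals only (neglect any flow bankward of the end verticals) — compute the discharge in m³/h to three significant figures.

Panel 1-2: Δb = 0.23 m, d̄ = (0.00+0.74)/2 = 0.37, v̄ = (0.00+0.27)/2 = 0.135 → q = 0.23×0.37×0.135 = 0.01149 m³/s
Panel 2-3: Δb = 2.02 m, d̄ = (0.74+1.07)/2 = 0.905, v̄ = (0.27+0.30)/2 = 0.285 → q = 2.02×0.905×0.285 = 0.5210 m³/s
Panel 3-4: Δb = 0.59 m, d̄ = (1.07+0.00)/2 = 0.535, v̄ = (0.30+0.00)/2 = 0.15 → q = 0.59×0.535×0.15 = 0.04735 m³/s
Q = Σ q = 0.5798 m³/s
= 0.5798 × 3600 = 2087 m³/h

2090 m³/h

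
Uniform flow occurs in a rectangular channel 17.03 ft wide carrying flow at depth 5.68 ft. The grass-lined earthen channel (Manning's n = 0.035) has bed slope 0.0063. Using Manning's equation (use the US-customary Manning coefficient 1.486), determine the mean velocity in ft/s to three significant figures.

7.63 ft/s

A = b·y = 17.03 × 5.68 = 96.73 ft²
P = b + 2y = 17.03 + 2×5.68 = 28.39 ft
R = A/P = 96.73/28.39 = 3.407 ft
Q = (1.486/n)·A·R^(2/3)·S^(1/2) = (1.486/0.035) × 96.73 × 3.407^(2/3) × 0.0063^(1/2) = 738.1 ft³/s
V = Q/A = 738.1/96.73 = 7.630 ft/s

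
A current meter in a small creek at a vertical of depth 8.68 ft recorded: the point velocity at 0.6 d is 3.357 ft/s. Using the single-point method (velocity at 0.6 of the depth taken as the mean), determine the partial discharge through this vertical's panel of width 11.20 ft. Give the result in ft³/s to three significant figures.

326 ft³/s

v̄ = v₀.₆ = 3.357 ft/s
q = v̄ × d × w = 3.357 × 8.68 × 11.20 = 326.4 ft³/s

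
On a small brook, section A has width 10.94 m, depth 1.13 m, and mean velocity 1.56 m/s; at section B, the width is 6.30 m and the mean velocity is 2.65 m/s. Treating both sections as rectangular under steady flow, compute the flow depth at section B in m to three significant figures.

1.16 m

Q = A₁V₁ = (10.94×1.13) × 1.56 = 19.29 m³/s
d₂ = Q/(b₂ V₂) = 19.29/(6.30×2.65) = 1.155 m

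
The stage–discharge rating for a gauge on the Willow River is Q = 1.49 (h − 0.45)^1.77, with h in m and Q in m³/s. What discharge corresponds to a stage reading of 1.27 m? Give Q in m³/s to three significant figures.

1.05 m³/s

Q = 1.49 × (1.27 − 0.45)^1.77 = 1.49 × 0.82^1.77 = 1.049 m³/s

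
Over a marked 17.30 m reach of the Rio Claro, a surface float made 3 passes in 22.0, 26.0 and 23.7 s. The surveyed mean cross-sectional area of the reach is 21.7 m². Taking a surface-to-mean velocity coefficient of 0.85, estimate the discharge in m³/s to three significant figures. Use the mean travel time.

t̄ = (22.0 + 26.0 + 23.7) / 3 = 23.9 s
v_surface = L / t̄ = 17.30 / 23.9 = 0.7238 m/s
v_mean = 0.85 × 0.7238 = 0.6153 m/s
Q = A × v_mean = 21.7 × 0.6153 = 13.35 m³/s

13.4 m³/s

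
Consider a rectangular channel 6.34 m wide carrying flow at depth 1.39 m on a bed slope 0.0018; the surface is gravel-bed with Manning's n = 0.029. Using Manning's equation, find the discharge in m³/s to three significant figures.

A = b·y = 6.34 × 1.39 = 8.813 m²
P = b + 2y = 6.34 + 2×1.39 = 9.120 m
R = A/P = 8.813/9.120 = 0.9663 m
Q = (1/n)·A·R^(2/3)·S^(1/2) = (1/0.029) × 8.813 × 0.9663^(2/3) × 0.0018^(1/2) = 12.60 m³/s

12.6 m³/s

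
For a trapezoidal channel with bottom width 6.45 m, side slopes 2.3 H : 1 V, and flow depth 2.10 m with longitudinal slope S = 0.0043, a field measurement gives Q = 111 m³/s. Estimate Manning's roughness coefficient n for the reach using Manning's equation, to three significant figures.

A = (b + z·y)·y = (6.45 + 2.3×2.10)×2.10 = 23.69 m²
P = b + 2y√(1+z²) = 6.45 + 2×2.10×√(1+2.3²) = 16.98 m
R = A/P = 23.69/16.98 = 1.395 m
n = (1/Q)·A·R^(2/3)·S^(1/2) = (1/111) × 23.69 × 1.248 × 0.06557 = 0.01747

0.0175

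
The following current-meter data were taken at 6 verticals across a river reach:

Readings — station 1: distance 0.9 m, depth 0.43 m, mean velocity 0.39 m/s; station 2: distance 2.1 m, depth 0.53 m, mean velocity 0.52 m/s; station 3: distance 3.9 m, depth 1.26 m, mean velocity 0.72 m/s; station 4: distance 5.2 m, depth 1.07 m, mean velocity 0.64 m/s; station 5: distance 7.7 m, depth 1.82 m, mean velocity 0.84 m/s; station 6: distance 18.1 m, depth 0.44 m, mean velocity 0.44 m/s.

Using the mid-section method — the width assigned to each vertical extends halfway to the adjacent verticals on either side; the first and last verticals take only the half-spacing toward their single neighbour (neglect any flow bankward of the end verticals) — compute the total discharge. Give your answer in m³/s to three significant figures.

w_1 = (2.1 − 0.9)/2 = 0.6 m; q_1 = 0.39 × 0.43 × 0.6 = 0.1006 m³/s
w_2 = (3.9 − 0.9)/2 = 1.5 m; q_2 = 0.52 × 0.53 × 1.5 = 0.4134 m³/s
w_3 = (5.2 − 2.1)/2 = 1.55 m; q_3 = 0.72 × 1.26 × 1.55 = 1.406 m³/s
w_4 = (7.7 − 3.9)/2 = 1.9 m; q_4 = 0.64 × 1.07 × 1.9 = 1.301 m³/s
w_5 = (18.1 − 5.2)/2 = 6.45 m; q_5 = 0.84 × 1.82 × 6.45 = 9.861 m³/s
w_6 = (18.1 − 7.7)/2 = 5.2 m; q_6 = 0.44 × 0.44 × 5.2 = 1.007 m³/s
Q = Σ qᵢ = 14.09 m³/s

14.1 m³/s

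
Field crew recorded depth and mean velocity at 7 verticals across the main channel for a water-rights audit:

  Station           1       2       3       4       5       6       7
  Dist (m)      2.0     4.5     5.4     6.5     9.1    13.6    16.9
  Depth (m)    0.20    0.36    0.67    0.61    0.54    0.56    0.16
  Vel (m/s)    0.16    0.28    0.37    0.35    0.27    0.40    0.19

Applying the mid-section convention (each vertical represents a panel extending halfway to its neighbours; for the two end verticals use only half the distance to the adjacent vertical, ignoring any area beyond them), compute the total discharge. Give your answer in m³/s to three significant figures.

w_1 = (4.5 − 2.0)/2 = 1.25 m; q_1 = 0.16 × 0.20 × 1.25 = 0.04000 m³/s
w_2 = (5.4 − 2.0)/2 = 1.7 m; q_2 = 0.28 × 0.36 × 1.7 = 0.1714 m³/s
w_3 = (6.5 − 4.5)/2 = 1 m; q_3 = 0.37 × 0.67 × 1 = 0.2479 m³/s
w_4 = (9.1 − 5.4)/2 = 1.85 m; q_4 = 0.35 × 0.61 × 1.85 = 0.3950 m³/s
w_5 = (13.6 − 6.5)/2 = 3.55 m; q_5 = 0.27 × 0.54 × 3.55 = 0.5176 m³/s
w_6 = (16.9 − 9.1)/2 = 3.9 m; q_6 = 0.40 × 0.56 × 3.9 = 0.8736 m³/s
w_7 = (16.9 − 13.6)/2 = 1.65 m; q_7 = 0.19 × 0.16 × 1.65 = 0.05016 m³/s
Q = Σ qᵢ = 2.296 m³/s

2.30 m³/s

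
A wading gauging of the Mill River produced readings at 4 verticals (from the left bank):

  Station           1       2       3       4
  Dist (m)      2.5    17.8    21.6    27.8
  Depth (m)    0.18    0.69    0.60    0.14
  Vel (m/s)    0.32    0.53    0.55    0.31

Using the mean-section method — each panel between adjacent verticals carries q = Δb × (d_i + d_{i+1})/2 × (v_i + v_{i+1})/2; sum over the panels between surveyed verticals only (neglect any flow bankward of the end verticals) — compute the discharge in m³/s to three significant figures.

5.14 m³/s

Panel 1-2: Δb = 15.3 m, d̄ = (0.18+0.69)/2 = 0.435, v̄ = (0.32+0.53)/2 = 0.425 → q = 15.3×0.435×0.425 = 2.829 m³/s
Panel 2-3: Δb = 3.8 m, d̄ = (0.69+0.60)/2 = 0.645, v̄ = (0.53+0.55)/2 = 0.54 → q = 3.8×0.645×0.54 = 1.324 m³/s
Panel 3-4: Δb = 6.2 m, d̄ = (0.60+0.14)/2 = 0.37, v̄ = (0.55+0.31)/2 = 0.43 → q = 6.2×0.37×0.43 = 0.9864 m³/s
Q = Σ q = 5.139 m³/s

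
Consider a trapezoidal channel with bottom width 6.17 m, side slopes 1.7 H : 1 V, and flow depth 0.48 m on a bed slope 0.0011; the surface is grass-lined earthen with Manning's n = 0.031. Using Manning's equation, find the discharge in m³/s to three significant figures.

2.00 m³/s

A = (b + z·y)·y = (6.17 + 1.7×0.48)×0.48 = 3.353 m²
P = b + 2y√(1+z²) = 6.17 + 2×0.48×√(1+1.7²) = 8.063 m
R = A/P = 3.353/8.063 = 0.4159 m
Q = (1/n)·A·R^(2/3)·S^(1/2) = (1/0.031) × 3.353 × 0.4159^(2/3) × 0.0011^(1/2) = 1.999 m³/s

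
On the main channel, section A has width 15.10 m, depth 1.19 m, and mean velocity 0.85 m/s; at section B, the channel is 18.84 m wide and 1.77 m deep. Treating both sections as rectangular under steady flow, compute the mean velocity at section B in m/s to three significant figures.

0.458 m/s

Q = A₁V₁ = (15.10×1.19) × 0.85 = 15.27 m³/s
A₂ = 18.84 × 1.77 = 33.35 m²
V₂ = Q/A₂ = 15.27/33.35 = 0.4580 m/s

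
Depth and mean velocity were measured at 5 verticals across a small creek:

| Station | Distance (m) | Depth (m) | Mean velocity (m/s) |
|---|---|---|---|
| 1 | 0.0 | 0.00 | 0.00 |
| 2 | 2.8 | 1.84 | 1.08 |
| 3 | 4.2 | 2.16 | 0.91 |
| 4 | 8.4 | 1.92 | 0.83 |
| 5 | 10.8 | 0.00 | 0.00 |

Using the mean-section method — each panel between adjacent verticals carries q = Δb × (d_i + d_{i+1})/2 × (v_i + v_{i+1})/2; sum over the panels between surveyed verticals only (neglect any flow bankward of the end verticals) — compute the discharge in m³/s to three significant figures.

12.6 m³/s

Panel 1-2: Δb = 2.8 m, d̄ = (0.00+1.84)/2 = 0.92, v̄ = (0.00+1.08)/2 = 0.54 → q = 2.8×0.92×0.54 = 1.391 m³/s
Panel 2-3: Δb = 1.4 m, d̄ = (1.84+2.16)/2 = 2, v̄ = (1.08+0.91)/2 = 0.995 → q = 1.4×2×0.995 = 2.786 m³/s
Panel 3-4: Δb = 4.2 m, d̄ = (2.16+1.92)/2 = 2.04, v̄ = (0.91+0.83)/2 = 0.87 → q = 4.2×2.04×0.87 = 7.454 m³/s
Panel 4-5: Δb = 2.4 m, d̄ = (1.92+0.00)/2 = 0.96, v̄ = (0.83+0.00)/2 = 0.415 → q = 2.4×0.96×0.415 = 0.9562 m³/s
Q = Σ q = 12.59 m³/s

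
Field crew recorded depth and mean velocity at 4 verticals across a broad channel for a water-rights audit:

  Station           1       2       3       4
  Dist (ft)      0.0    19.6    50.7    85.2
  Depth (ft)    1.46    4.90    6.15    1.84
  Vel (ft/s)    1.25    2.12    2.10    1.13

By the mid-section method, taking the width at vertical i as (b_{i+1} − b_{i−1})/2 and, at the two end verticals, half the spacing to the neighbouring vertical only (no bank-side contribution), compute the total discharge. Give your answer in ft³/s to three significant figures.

w_1 = (19.6 − 0.0)/2 = 9.8 ft; q_1 = 1.25 × 1.46 × 9.8 = 17.89 ft³/s
w_2 = (50.7 − 0.0)/2 = 25.35 ft; q_2 = 2.12 × 4.90 × 25.35 = 263.3 ft³/s
w_3 = (85.2 − 19.6)/2 = 32.8 ft; q_3 = 2.10 × 6.15 × 32.8 = 423.6 ft³/s
w_4 = (85.2 − 50.7)/2 = 17.25 ft; q_4 = 1.13 × 1.84 × 17.25 = 35.87 ft³/s
Q = Σ qᵢ = 740.7 ft³/s

741 ft³/s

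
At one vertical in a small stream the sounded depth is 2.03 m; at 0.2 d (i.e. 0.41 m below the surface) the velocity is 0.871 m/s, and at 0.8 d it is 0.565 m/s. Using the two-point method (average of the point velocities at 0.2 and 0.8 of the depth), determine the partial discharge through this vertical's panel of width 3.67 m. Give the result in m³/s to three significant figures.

5.35 m³/s

v̄ = (0.871 + 0.565) / 2 = 0.7180 m/s
q = v̄ × d × w = 0.7180 × 2.03 × 3.67 = 5.349 m³/s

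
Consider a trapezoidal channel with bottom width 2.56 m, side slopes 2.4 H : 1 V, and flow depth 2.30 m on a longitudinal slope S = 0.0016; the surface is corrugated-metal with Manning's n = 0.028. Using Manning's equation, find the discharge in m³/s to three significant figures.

A = (b + z·y)·y = (2.56 + 2.4×2.30)×2.30 = 18.58 m²
P = b + 2y√(1+z²) = 2.56 + 2×2.30×√(1+2.4²) = 14.52 m
R = A/P = 18.58/14.52 = 1.280 m
Q = (1/n)·A·R^(2/3)·S^(1/2) = (1/0.028) × 18.58 × 1.280^(2/3) × 0.0016^(1/2) = 31.30 m³/s

31.3 m³/s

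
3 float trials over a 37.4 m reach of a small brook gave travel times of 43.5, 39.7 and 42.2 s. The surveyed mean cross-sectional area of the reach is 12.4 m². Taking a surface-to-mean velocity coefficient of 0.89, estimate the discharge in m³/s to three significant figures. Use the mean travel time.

t̄ = (43.5 + 39.7 + 42.2) / 3 = 41.8 s
v_surface = L / t̄ = 37.4 / 41.8 = 0.8947 m/s
v_mean = 0.89 × 0.8947 = 0.7963 m/s
Q = A × v_mean = 12.4 × 0.7963 = 9.874 m³/s

9.87 m³/s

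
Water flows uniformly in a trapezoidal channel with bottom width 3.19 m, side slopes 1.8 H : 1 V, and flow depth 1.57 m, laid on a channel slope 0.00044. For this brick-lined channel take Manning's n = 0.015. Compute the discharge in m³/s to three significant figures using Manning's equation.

13.0 m³/s

A = (b + z·y)·y = (3.19 + 1.8×1.57)×1.57 = 9.445 m²
P = b + 2y√(1+z²) = 3.19 + 2×1.57×√(1+1.8²) = 9.656 m
R = A/P = 9.445/9.656 = 0.9782 m
Q = (1/n)·A·R^(2/3)·S^(1/2) = (1/0.015) × 9.445 × 0.9782^(2/3) × 0.00044^(1/2) = 13.02 m³/s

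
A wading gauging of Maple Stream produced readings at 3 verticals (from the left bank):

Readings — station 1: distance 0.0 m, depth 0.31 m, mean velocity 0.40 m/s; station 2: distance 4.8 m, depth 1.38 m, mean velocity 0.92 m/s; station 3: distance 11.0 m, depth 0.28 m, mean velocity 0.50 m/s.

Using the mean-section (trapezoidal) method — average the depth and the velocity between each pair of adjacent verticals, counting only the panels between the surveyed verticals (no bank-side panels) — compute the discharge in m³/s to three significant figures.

6.33 m³/s

Panel 1-2: Δb = 4.8 m, d̄ = (0.31+1.38)/2 = 0.845, v̄ = (0.40+0.92)/2 = 0.66 → q = 4.8×0.845×0.66 = 2.677 m³/s
Panel 2-3: Δb = 6.2 m, d̄ = (1.38+0.28)/2 = 0.83, v̄ = (0.92+0.50)/2 = 0.71 → q = 6.2×0.83×0.71 = 3.654 m³/s
Q = Σ q = 6.331 m³/s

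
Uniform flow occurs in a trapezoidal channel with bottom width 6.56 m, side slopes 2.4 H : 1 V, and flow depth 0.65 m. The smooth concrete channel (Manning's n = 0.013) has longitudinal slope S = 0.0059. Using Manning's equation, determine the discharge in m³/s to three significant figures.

A = (b + z·y)·y = (6.56 + 2.4×0.65)×0.65 = 5.278 m²
P = b + 2y√(1+z²) = 6.56 + 2×0.65×√(1+2.4²) = 9.940 m
R = A/P = 5.278/9.940 = 0.5310 m
Q = (1/n)·A·R^(2/3)·S^(1/2) = (1/0.013) × 5.278 × 0.5310^(2/3) × 0.0059^(1/2) = 20.45 m³/s

20.4 m³/s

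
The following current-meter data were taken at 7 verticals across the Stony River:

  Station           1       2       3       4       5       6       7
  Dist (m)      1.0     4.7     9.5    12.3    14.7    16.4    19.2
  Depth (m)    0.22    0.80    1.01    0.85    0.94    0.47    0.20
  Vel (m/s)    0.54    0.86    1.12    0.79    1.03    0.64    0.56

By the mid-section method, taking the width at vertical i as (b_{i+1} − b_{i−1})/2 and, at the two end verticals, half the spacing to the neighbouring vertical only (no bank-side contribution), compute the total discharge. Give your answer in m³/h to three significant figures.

w_1 = (4.7 − 1.0)/2 = 1.85 m; q_1 = 0.54 × 0.22 × 1.85 = 0.2198 m³/s
w_2 = (9.5 − 1.0)/2 = 4.25 m; q_2 = 0.86 × 0.80 × 4.25 = 2.924 m³/s
w_3 = (12.3 − 4.7)/2 = 3.8 m; q_3 = 1.12 × 1.01 × 3.8 = 4.299 m³/s
w_4 = (14.7 − 9.5)/2 = 2.6 m; q_4 = 0.79 × 0.85 × 2.6 = 1.746 m³/s
w_5 = (16.4 − 12.3)/2 = 2.05 m; q_5 = 1.03 × 0.94 × 2.05 = 1.985 m³/s
w_6 = (19.2 − 14.7)/2 = 2.25 m; q_6 = 0.64 × 0.47 × 2.25 = 0.6768 m³/s
w_7 = (19.2 − 16.4)/2 = 1.4 m; q_7 = 0.56 × 0.20 × 1.4 = 0.1568 m³/s
Q = Σ qᵢ = 12.01 m³/s
= 12.01 × 3600 = 43220 m³/h

43200 m³/h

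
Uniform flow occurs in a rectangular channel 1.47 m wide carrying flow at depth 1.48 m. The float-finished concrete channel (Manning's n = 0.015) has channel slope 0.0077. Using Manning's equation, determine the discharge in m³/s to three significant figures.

A = b·y = 1.47 × 1.48 = 2.176 m²
P = b + 2y = 1.47 + 2×1.48 = 4.430 m
R = A/P = 2.176/4.430 = 0.4911 m
Q = (1/n)·A·R^(2/3)·S^(1/2) = (1/0.015) × 2.176 × 0.4911^(2/3) × 0.0077^(1/2) = 7.922 m³/s

7.92 m³/s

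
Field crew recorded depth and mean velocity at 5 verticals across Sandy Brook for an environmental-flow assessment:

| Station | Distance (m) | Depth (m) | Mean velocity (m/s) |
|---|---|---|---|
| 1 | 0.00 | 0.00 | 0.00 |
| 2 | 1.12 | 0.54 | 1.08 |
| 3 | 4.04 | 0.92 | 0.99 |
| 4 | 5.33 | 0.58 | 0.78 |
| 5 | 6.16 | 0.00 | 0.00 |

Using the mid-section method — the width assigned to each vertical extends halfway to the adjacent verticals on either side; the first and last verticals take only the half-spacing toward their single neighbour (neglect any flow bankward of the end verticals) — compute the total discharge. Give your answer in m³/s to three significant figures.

w_2 = (4.04 − 0.00)/2 = 2.02 m; q_2 = 1.08 × 0.54 × 2.02 = 1.178 m³/s
w_3 = (5.33 − 1.12)/2 = 2.105 m; q_3 = 0.99 × 0.92 × 2.105 = 1.917 m³/s
w_4 = (6.16 − 4.04)/2 = 1.06 m; q_4 = 0.78 × 0.58 × 1.06 = 0.4795 m³/s
Stations 1, 5 contribute zero (depth or velocity is 0).
Q = Σ qᵢ = 3.575 m³/s

3.57 m³/s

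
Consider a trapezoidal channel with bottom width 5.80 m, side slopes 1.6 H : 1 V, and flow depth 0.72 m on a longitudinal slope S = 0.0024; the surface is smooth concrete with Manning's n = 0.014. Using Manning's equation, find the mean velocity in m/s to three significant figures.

2.46 m/s

A = (b + z·y)·y = (5.80 + 1.6×0.72)×0.72 = 5.005 m²
P = b + 2y√(1+z²) = 5.80 + 2×0.72×√(1+1.6²) = 8.517 m
R = A/P = 5.005/8.517 = 0.5877 m
Q = (1/n)·A·R^(2/3)·S^(1/2) = (1/0.014) × 5.005 × 0.5877^(2/3) × 0.0024^(1/2) = 12.29 m³/s
V = Q/A = 12.29/5.005 = 2.455 m/s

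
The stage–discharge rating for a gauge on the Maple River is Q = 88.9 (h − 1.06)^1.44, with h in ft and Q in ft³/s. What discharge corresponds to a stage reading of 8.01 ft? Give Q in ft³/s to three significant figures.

Q = 88.9 × (8.01 − 1.06)^1.44 = 88.9 × 6.95^1.44 = 1450 ft³/s

1450 ft³/s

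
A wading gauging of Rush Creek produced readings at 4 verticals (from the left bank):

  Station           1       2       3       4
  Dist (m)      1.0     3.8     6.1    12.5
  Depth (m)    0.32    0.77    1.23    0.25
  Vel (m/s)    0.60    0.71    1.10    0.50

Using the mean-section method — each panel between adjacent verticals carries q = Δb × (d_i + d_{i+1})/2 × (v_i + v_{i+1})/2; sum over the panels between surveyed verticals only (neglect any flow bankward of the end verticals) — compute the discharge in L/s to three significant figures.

Panel 1-2: Δb = 2.8 m, d̄ = (0.32+0.77)/2 = 0.545, v̄ = (0.60+0.71)/2 = 0.655 → q = 2.8×0.545×0.655 = 0.9995 m³/s
Panel 2-3: Δb = 2.3 m, d̄ = (0.77+1.23)/2 = 1, v̄ = (0.71+1.10)/2 = 0.905 → q = 2.3×1×0.905 = 2.082 m³/s
Panel 3-4: Δb = 6.4 m, d̄ = (1.23+0.25)/2 = 0.74, v̄ = (1.10+0.50)/2 = 0.8 → q = 6.4×0.74×0.8 = 3.789 m³/s
Q = Σ q = 6.870 m³/s
= 6.870 × 1000 = 6870 L/s

6870 L/s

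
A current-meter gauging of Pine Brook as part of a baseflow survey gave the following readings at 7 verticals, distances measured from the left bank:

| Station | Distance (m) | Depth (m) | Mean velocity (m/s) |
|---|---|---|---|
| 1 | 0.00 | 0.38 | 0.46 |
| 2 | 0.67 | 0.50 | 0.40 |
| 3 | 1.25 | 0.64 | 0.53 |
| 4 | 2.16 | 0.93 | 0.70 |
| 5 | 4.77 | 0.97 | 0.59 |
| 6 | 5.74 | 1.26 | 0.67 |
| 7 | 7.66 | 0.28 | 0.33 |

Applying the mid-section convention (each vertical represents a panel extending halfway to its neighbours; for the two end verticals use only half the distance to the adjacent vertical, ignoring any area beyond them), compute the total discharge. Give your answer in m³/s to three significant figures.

w_1 = (0.67 − 0.00)/2 = 0.335 m; q_1 = 0.46 × 0.38 × 0.335 = 0.05856 m³/s
w_2 = (1.25 − 0.00)/2 = 0.625 m; q_2 = 0.40 × 0.50 × 0.625 = 0.1250 m³/s
w_3 = (2.16 − 0.67)/2 = 0.745 m; q_3 = 0.53 × 0.64 × 0.745 = 0.2527 m³/s
w_4 = (4.77 − 1.25)/2 = 1.76 m; q_4 = 0.70 × 0.93 × 1.76 = 1.146 m³/s
w_5 = (5.74 − 2.16)/2 = 1.79 m; q_5 = 0.59 × 0.97 × 1.79 = 1.024 m³/s
w_6 = (7.66 − 4.77)/2 = 1.445 m; q_6 = 0.67 × 1.26 × 1.445 = 1.220 m³/s
w_7 = (7.66 − 5.74)/2 = 0.96 m; q_7 = 0.33 × 0.28 × 0.96 = 0.08870 m³/s
Q = Σ qᵢ = 3.915 m³/s

3.92 m³/s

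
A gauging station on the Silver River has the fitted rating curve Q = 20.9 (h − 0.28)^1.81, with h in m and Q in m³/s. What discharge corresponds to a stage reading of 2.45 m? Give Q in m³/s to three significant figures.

84.9 m³/s

Q = 20.9 × (2.45 − 0.28)^1.81 = 20.9 × 2.17^1.81 = 84.95 m³/s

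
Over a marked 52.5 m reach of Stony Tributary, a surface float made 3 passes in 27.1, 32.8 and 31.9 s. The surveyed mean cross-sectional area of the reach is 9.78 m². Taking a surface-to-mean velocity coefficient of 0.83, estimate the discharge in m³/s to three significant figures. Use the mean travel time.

13.9 m³/s

t̄ = (27.1 + 32.8 + 31.9) / 3 = 30.6 s
v_surface = L / t̄ = 52.5 / 30.6 = 1.716 m/s
v_mean = 0.83 × 1.716 = 1.424 m/s
Q = A × v_mean = 9.78 × 1.424 = 13.93 m³/s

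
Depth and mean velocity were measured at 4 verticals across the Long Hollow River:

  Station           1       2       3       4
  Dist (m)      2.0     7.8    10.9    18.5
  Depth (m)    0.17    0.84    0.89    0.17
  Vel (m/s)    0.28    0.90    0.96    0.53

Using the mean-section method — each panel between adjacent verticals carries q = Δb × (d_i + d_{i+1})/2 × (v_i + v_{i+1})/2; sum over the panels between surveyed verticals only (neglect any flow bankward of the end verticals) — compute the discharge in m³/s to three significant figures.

7.22 m³/s

Panel 1-2: Δb = 5.8 m, d̄ = (0.17+0.84)/2 = 0.505, v̄ = (0.28+0.90)/2 = 0.59 → q = 5.8×0.505×0.59 = 1.728 m³/s
Panel 2-3: Δb = 3.1 m, d̄ = (0.84+0.89)/2 = 0.865, v̄ = (0.90+0.96)/2 = 0.93 → q = 3.1×0.865×0.93 = 2.494 m³/s
Panel 3-4: Δb = 7.6 m, d̄ = (0.89+0.17)/2 = 0.53, v̄ = (0.96+0.53)/2 = 0.745 → q = 7.6×0.53×0.745 = 3.001 m³/s
Q = Σ q = 7.223 m³/s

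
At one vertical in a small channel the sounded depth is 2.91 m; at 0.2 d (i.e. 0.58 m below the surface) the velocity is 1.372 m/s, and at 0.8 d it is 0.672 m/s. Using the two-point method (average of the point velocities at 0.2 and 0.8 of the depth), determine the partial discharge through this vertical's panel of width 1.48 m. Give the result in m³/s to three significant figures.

4.40 m³/s

v̄ = (1.372 + 0.672) / 2 = 1.022 m/s
q = v̄ × d × w = 1.022 × 2.91 × 1.48 = 4.402 m³/s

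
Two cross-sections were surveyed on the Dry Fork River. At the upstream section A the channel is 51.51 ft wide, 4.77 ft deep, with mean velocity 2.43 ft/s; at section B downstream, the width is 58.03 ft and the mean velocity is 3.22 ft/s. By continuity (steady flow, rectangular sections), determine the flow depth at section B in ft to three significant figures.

Q = A₁V₁ = (51.51×4.77) × 2.43 = 597.1 ft³/s
d₂ = Q/(b₂ V₂) = 597.1/(58.03×3.22) = 3.195 ft

3.20 ft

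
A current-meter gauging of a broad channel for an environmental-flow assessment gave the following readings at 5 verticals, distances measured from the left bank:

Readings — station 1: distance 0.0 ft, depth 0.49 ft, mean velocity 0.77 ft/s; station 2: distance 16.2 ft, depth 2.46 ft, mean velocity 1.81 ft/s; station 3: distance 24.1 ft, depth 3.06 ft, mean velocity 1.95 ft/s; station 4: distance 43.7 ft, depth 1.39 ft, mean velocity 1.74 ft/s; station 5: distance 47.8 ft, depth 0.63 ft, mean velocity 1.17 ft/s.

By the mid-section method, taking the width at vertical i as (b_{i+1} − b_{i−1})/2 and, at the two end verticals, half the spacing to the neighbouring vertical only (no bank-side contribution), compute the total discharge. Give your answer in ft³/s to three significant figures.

169 ft³/s

w_1 = (16.2 − 0.0)/2 = 8.1 ft; q_1 = 0.77 × 0.49 × 8.1 = 3.056 ft³/s
w_2 = (24.1 − 0.0)/2 = 12.05 ft; q_2 = 1.81 × 2.46 × 12.05 = 53.65 ft³/s
w_3 = (43.7 − 16.2)/2 = 13.75 ft; q_3 = 1.95 × 3.06 × 13.75 = 82.05 ft³/s
w_4 = (47.8 − 24.1)/2 = 11.85 ft; q_4 = 1.74 × 1.39 × 11.85 = 28.66 ft³/s
w_5 = (47.8 − 43.7)/2 = 2.05 ft; q_5 = 1.17 × 0.63 × 2.05 = 1.511 ft³/s
Q = Σ qᵢ = 168.9 ft³/s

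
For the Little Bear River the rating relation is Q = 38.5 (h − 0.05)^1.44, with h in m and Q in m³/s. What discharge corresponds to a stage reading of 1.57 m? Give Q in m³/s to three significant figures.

Q = 38.5 × (1.57 − 0.05)^1.44 = 38.5 × 1.52^1.44 = 70.36 m³/s

70.4 m³/s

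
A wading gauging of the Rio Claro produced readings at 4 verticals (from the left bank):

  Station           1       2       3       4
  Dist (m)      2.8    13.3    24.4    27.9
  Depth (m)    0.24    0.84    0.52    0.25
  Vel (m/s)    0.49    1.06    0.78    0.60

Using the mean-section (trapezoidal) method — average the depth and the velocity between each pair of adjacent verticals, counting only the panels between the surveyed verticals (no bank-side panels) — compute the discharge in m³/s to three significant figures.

Panel 1-2: Δb = 10.5 m, d̄ = (0.24+0.84)/2 = 0.54, v̄ = (0.49+1.06)/2 = 0.775 → q = 10.5×0.54×0.775 = 4.394 m³/s
Panel 2-3: Δb = 11.1 m, d̄ = (0.84+0.52)/2 = 0.68, v̄ = (1.06+0.78)/2 = 0.92 → q = 11.1×0.68×0.92 = 6.944 m³/s
Panel 3-4: Δb = 3.5 m, d̄ = (0.52+0.25)/2 = 0.385, v̄ = (0.78+0.60)/2 = 0.69 → q = 3.5×0.385×0.69 = 0.9298 m³/s
Q = Σ q = 12.27 m³/s

12.3 m³/s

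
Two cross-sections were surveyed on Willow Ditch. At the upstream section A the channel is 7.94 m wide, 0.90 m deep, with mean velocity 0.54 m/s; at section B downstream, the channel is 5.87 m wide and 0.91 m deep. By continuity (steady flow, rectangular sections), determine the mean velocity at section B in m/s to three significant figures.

0.722 m/s

Q = A₁V₁ = (7.94×0.90) × 0.54 = 3.859 m³/s
A₂ = 5.87 × 0.91 = 5.342 m²
V₂ = Q/A₂ = 3.859/5.342 = 0.7224 m/s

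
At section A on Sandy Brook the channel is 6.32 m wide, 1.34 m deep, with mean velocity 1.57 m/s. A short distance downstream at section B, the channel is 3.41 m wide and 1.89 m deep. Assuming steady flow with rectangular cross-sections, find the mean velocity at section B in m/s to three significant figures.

Q = A₁V₁ = (6.32×1.34) × 1.57 = 13.30 m³/s
A₂ = 3.41 × 1.89 = 6.445 m²
V₂ = Q/A₂ = 13.30/6.445 = 2.063 m/s

2.06 m/s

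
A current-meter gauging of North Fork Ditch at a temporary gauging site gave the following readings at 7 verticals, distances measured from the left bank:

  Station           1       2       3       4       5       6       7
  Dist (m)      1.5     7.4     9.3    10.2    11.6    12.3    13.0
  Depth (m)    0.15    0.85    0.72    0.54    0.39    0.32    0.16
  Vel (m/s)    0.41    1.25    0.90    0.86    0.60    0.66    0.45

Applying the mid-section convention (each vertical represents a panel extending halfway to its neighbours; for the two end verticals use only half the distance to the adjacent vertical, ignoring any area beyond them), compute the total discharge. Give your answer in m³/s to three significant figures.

6.19 m³/s

w_1 = (7.4 − 1.5)/2 = 2.95 m; q_1 = 0.41 × 0.15 × 2.95 = 0.1814 m³/s
w_2 = (9.3 − 1.5)/2 = 3.9 m; q_2 = 1.25 × 0.85 × 3.9 = 4.144 m³/s
w_3 = (10.2 − 7.4)/2 = 1.4 m; q_3 = 0.90 × 0.72 × 1.4 = 0.9072 m³/s
w_4 = (11.6 − 9.3)/2 = 1.15 m; q_4 = 0.86 × 0.54 × 1.15 = 0.5341 m³/s
w_5 = (12.3 − 10.2)/2 = 1.05 m; q_5 = 0.60 × 0.39 × 1.05 = 0.2457 m³/s
w_6 = (13.0 − 11.6)/2 = 0.7 m; q_6 = 0.66 × 0.32 × 0.7 = 0.1478 m³/s
w_7 = (13.0 − 12.3)/2 = 0.35 m; q_7 = 0.45 × 0.16 × 0.35 = 0.02520 m³/s
Q = Σ qᵢ = 6.185 m³/s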